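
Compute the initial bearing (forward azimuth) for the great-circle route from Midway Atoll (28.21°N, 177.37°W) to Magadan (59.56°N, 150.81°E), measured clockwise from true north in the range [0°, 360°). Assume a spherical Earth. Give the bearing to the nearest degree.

Δλ = 150.81 − -177.37 = 328.18°; wrapped into (−180°, 180°]: -31.82°.
θ = atan2( sin Δλ · cos φ₂ , cos φ₁ · sin φ₂ − sin φ₁ · cos φ₂ · cos Δλ )
  = atan2(-0.26712, 0.55626) = -25.651° → normalised to [0°, 360°): 334.349°.

334°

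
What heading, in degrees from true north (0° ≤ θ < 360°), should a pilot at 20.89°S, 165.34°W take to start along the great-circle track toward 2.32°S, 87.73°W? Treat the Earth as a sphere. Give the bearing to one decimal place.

87.7°

Δλ = -87.73 − -165.34 = 77.61°.
θ = atan2( sin Δλ · cos φ₂ , cos φ₁ · sin φ₂ − sin φ₁ · cos φ₂ · cos Δλ )
  = atan2(0.97591, 0.03863) = 87.733° → normalised to [0°, 360°): 87.733°.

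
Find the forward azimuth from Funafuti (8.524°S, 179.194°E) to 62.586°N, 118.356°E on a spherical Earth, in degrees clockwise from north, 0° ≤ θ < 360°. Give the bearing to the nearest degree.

336°

Δλ = 118.356 − 179.194 = -60.838°.
θ = atan2( sin Δλ · cos φ₂ , cos φ₁ · sin φ₂ − sin φ₁ · cos φ₂ · cos Δλ )
  = atan2(-0.40206, 0.91115) = -23.810° → normalised to [0°, 360°): 336.190°.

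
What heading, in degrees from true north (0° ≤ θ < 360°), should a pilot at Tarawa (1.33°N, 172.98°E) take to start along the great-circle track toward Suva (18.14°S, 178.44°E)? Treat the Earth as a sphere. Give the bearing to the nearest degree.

Δλ = 178.44 − 172.98 = 5.46°.
θ = atan2( sin Δλ · cos φ₂ , cos φ₁ · sin φ₂ − sin φ₁ · cos φ₂ · cos Δλ )
  = atan2(0.09042, -0.33321) = 164.818° → normalised to [0°, 360°): 164.818°.

165°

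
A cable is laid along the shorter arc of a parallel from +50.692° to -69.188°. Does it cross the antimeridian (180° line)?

No

Signed shortest Δλ = ((-69.188 − 50.692 + 180) mod 360) − 180 = -119.88°.
Going west by 119.88° from +50.692° reaches -69.188° without touching 180°.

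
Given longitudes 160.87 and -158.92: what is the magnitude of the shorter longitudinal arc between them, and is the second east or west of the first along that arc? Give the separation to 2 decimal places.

Raw difference: -158.92 − 160.87 = -319.79°.
Normalise into (−180°, 180°]: -319.79° + 360° = 40.21°.
Positive ⇒ the second point lies to the east; separation 40.21°.

40.21° east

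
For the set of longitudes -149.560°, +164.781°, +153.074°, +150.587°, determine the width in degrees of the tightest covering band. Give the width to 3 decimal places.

59.853°

Sort the longitudes: -149.560°, +150.587°, +153.074°, +164.781°.
Eastward gaps between consecutive values (wrapping around): 300.147°, 2.487°, 11.707°, 45.659°.
Largest gap = 300.147° ⇒ minimal covering band is its complement: 360° − 300.147° = 59.853°.
Band runs from +150.587° eastward to -149.560°, crossing the antimeridian.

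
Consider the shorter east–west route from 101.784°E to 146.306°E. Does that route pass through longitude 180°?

No

Signed shortest Δλ = ((146.306 − 101.784 + 180) mod 360) − 180 = 44.522°.
Going east by 44.522° from +101.784° reaches +146.306° without touching 180°.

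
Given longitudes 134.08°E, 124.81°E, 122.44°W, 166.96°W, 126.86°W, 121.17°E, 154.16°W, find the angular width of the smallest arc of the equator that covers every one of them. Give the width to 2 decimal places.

Sort the longitudes: -166.96°, -154.16°, -126.86°, -122.44°, +121.17°, +124.81°, +134.08°.
Eastward gaps between consecutive values (wrapping around): 12.80°, 27.30°, 4.42°, 243.61°, 3.64°, 9.27°, 58.96°.
Largest gap = 243.61° ⇒ minimal covering band is its complement: 360° − 243.61° = 116.39°.
Band runs from +121.17° eastward to -122.44°, crossing the antimeridian.

116.39°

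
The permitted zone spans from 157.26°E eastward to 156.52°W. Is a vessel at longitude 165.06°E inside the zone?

Yes

Band width going east from +157.26° to -156.52°: ((-156.52 − 157.26) mod 360) = 46.22°.
Offset of +165.06° east of the west edge: ((165.06 − 157.26) mod 360) = 7.80°.
7.80° ≤ 46.22° ⇒ inside.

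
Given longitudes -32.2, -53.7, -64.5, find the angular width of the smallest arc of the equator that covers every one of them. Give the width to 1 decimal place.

Sort the longitudes: -64.5°, -53.7°, -32.2°.
Eastward gaps between consecutive values (wrapping around): 10.8°, 21.5°, 327.7°.
Largest gap = 327.7° ⇒ minimal covering band is its complement: 360° − 327.7° = 32.3°.
Band runs from -64.5° eastward to -32.2°.

32.3°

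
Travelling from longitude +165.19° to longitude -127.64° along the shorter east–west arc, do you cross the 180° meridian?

Naïve |-127.64 − 165.19| = 292.83° > 180°, so the shorter arc goes the other way round — across 180°.
Signed shortest Δλ = ((-127.64 − 165.19 + 180) mod 360) − 180 = 67.17°.
Going east by 67.17° from +165.19° passes through 180° before reaching -127.64°.

Yes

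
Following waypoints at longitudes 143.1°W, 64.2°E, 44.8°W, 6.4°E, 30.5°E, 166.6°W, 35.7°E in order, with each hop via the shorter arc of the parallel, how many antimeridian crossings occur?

Leg 1: -143.1° → +64.2°, shortest Δλ = -152.7° (west) — crosses 180°.
Leg 2: +64.2° → -44.8°, shortest Δλ = -109.0° (west) — does not cross 180°.
Leg 3: -44.8° → +6.4°, shortest Δλ = 51.2° (east) — does not cross 180°.
Leg 4: +6.4° → +30.5°, shortest Δλ = 24.1° (east) — does not cross 180°.
Leg 5: +30.5° → -166.6°, shortest Δλ = 162.9° (east) — crosses 180°.
Leg 6: -166.6° → +35.7°, shortest Δλ = -157.7° (west) — crosses 180°.
Total crossings: 3.

3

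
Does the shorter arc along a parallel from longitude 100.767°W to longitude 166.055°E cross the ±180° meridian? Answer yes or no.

Yes

Naïve |166.055 − -100.767| = 266.822° > 180°, so the shorter arc goes the other way round — across 180°.
Signed shortest Δλ = ((166.055 − -100.767 + 180) mod 360) − 180 = -93.178°.
Going west by 93.178° from -100.767° passes through 180° before reaching +166.055°.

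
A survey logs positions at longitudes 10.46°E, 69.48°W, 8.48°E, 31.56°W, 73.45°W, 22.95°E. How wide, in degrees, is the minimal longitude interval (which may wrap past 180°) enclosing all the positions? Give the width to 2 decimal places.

96.40°

Sort the longitudes: -73.45°, -69.48°, -31.56°, +8.48°, +10.46°, +22.95°.
Eastward gaps between consecutive values (wrapping around): 3.97°, 37.92°, 40.04°, 1.98°, 12.49°, 263.60°.
Largest gap = 263.60° ⇒ minimal covering band is its complement: 360° − 263.60° = 96.40°.
Band runs from -73.45° eastward to +22.95°.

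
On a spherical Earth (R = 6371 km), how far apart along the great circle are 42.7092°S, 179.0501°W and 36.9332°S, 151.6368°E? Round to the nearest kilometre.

Δλ = 151.6368 − -179.0501 = 330.6869°; wrapped into (−180°, 180°]: -29.3131°.
Δφ = -36.9332 − -42.7092 = 5.7760°.
a = sin²(Δφ/2) + cos φ₁ · cos φ₂ · sin²(Δλ/2) = 0.040142.
c = 2·atan2(√a, √(1−a)) = 0.40344 rad → d = 6371·c ≈ 2570.31 km.

2570 km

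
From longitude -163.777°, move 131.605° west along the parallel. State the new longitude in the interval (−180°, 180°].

Start at -163.777°; shift −131.605° → -295.382°.
-295.382° lies outside (−180°, 180°]; add 360° → +64.618°.

+64.618°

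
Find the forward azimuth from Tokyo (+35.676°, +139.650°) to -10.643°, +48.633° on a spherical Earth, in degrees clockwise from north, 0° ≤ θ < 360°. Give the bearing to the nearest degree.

Δλ = 48.633 − 139.650 = -91.017°.
θ = atan2( sin Δλ · cos φ₂ , cos φ₁ · sin φ₂ − sin φ₁ · cos φ₂ · cos Δλ )
  = atan2(-0.98264, -0.13985) = -98.100° → normalised to [0°, 360°): 261.900°.

262°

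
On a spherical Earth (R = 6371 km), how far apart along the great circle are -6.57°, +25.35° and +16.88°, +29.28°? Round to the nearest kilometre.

2643 km

Δλ = 29.28 − 25.35 = 3.93°.
Δφ = 16.88 − -6.57 = 23.45°.
a = sin²(Δφ/2) + cos φ₁ · cos φ₂ · sin²(Δλ/2) = 0.042414.
c = 2·atan2(√a, √(1−a)) = 0.41486 rad → d = 6371·c ≈ 2643.08 km.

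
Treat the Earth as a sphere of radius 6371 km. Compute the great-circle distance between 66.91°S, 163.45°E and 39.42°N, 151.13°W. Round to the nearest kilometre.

Δλ = -151.13 − 163.45 = -314.58°; wrapped into (−180°, 180°]: 45.42°.
Δφ = 39.42 − -66.91 = 106.33°.
a = sin²(Δφ/2) + cos φ₁ · cos φ₂ · sin²(Δλ/2) = 0.685740.
c = 2·atan2(√a, √(1−a)) = 1.95140 rad → d = 6371·c ≈ 12432.37 km.

12432 km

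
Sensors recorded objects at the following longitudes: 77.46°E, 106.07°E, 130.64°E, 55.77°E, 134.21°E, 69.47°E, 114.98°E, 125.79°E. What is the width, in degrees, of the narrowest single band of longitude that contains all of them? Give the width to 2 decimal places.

78.44°

Sort the longitudes: +55.77°, +69.47°, +77.46°, +106.07°, +114.98°, +125.79°, +130.64°, +134.21°.
Eastward gaps between consecutive values (wrapping around): 13.70°, 7.99°, 28.61°, 8.91°, 10.81°, 4.85°, 3.57°, 281.56°.
Largest gap = 281.56° ⇒ minimal covering band is its complement: 360° − 281.56° = 78.44°.
Band runs from +55.77° eastward to +134.21°.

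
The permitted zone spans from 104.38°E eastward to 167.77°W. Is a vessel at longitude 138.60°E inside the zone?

Yes

Band width going east from +104.38° to -167.77°: ((-167.77 − 104.38) mod 360) = 87.85°.
Offset of +138.60° east of the west edge: ((138.60 − 104.38) mod 360) = 34.22°.
34.22° ≤ 87.85° ⇒ inside.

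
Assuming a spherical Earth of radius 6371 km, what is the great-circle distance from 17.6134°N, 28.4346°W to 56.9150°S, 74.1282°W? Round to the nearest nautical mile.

5025 nmi

Δλ = -74.1282 − -28.4346 = -45.6936°.
Δφ = -56.9150 − 17.6134 = -74.5284°.
a = sin²(Δφ/2) + cos φ₁ · cos φ₂ · sin²(Δλ/2) = 0.445055.
c = 2·atan2(√a, √(1−a)) = 1.46068 rad → d = 6371·c ≈ 9306.02 km ≈ 5024.85 nmi.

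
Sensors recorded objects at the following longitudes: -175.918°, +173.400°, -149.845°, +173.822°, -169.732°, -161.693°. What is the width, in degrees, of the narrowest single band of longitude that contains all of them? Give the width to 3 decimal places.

Sort the longitudes: -175.918°, -169.732°, -161.693°, -149.845°, +173.400°, +173.822°.
Eastward gaps between consecutive values (wrapping around): 6.186°, 8.039°, 11.848°, 323.245°, 0.422°, 10.260°.
Largest gap = 323.245° ⇒ minimal covering band is its complement: 360° − 323.245° = 36.755°.
Band runs from +173.400° eastward to -149.845°, crossing the antimeridian.

36.755°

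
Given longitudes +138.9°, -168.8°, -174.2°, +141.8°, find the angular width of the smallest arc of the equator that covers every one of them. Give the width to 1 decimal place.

52.3°

Sort the longitudes: -174.2°, -168.8°, +138.9°, +141.8°.
Eastward gaps between consecutive values (wrapping around): 5.4°, 307.7°, 2.9°, 44.0°.
Largest gap = 307.7° ⇒ minimal covering band is its complement: 360° − 307.7° = 52.3°.
Band runs from +138.9° eastward to -168.8°, crossing the antimeridian.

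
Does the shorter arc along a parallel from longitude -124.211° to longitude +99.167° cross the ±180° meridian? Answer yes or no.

Yes

Naïve |99.167 − -124.211| = 223.378° > 180°, so the shorter arc goes the other way round — across 180°.
Signed shortest Δλ = ((99.167 − -124.211 + 180) mod 360) − 180 = -136.622°.
Going west by 136.622° from -124.211° passes through 180° before reaching +99.167°.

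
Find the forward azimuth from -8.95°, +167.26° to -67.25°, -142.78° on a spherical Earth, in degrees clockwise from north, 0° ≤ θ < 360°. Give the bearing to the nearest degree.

161°

Δλ = -142.78 − 167.26 = -310.04°; wrapped into (−180°, 180°]: 49.96°.
θ = atan2( sin Δλ · cos φ₂ , cos φ₁ · sin φ₂ − sin φ₁ · cos φ₂ · cos Δλ )
  = atan2(0.29606, -0.87227) = 161.252° → normalised to [0°, 360°): 161.252°.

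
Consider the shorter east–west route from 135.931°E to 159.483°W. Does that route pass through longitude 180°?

Yes

Naïve |-159.483 − 135.931| = 295.414° > 180°, so the shorter arc goes the other way round — across 180°.
Signed shortest Δλ = ((-159.483 − 135.931 + 180) mod 360) − 180 = 64.586°.
Going east by 64.586° from +135.931° passes through 180° before reaching -159.483°.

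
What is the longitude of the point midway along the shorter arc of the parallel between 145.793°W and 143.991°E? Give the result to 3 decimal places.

Signed shortest Δλ from -145.793° to +143.991° is -70.216°.
Midpoint longitude = -145.793° + (-70.216°)/2 = -145.793° − 35.108° = -180.901°.
Normalise into (−180°, 180°]: +179.099°.
(The naïve average (-145.793 + +143.991)/2 = -0.901° is on the wrong side of the globe.)

179.099°E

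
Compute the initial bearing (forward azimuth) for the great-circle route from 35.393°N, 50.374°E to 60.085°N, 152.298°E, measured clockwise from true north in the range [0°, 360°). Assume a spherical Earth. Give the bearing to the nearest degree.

Δλ = 152.298 − 50.374 = 101.924°.
θ = atan2( sin Δλ · cos φ₂ , cos φ₁ · sin φ₂ − sin φ₁ · cos φ₂ · cos Δλ )
  = atan2(0.48795, 0.76627) = 32.489° → normalised to [0°, 360°): 32.489°.

32°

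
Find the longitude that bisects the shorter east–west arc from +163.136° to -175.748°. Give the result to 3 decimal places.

Signed shortest Δλ from +163.136° to -175.748° is +21.116°.
Midpoint longitude = +163.136° + (+21.116°)/2 = +163.136° + 10.558° = +173.694°.
(The naïve average (+163.136 + -175.748)/2 = -6.306° is on the wrong side of the globe.)

+173.694°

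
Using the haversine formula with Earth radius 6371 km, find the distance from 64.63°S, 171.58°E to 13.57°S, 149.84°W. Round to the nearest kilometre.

6391 km

Δλ = -149.84 − 171.58 = -321.42°; wrapped into (−180°, 180°]: 38.58°.
Δφ = -13.57 − -64.63 = 51.06°.
a = sin²(Δφ/2) + cos φ₁ · cos φ₂ · sin²(Δλ/2) = 0.231200.
c = 2·atan2(√a, √(1−a)) = 1.00321 rad → d = 6371·c ≈ 6391.44 km.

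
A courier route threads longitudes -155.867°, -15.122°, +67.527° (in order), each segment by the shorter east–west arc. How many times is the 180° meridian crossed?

0

Leg 1: -155.867° → -15.122°, shortest Δλ = 140.745° (east) — does not cross 180°.
Leg 2: -15.122° → +67.527°, shortest Δλ = 82.649° (east) — does not cross 180°.
Total crossings: 0.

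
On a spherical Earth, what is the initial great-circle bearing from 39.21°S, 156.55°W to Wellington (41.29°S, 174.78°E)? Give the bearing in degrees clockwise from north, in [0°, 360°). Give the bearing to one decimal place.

255.3°

Δλ = 174.78 − -156.55 = 331.33°; wrapped into (−180°, 180°]: -28.67°.
θ = atan2( sin Δλ · cos φ₂ , cos φ₁ · sin φ₂ − sin φ₁ · cos φ₂ · cos Δλ )
  = atan2(-0.36048, -0.09453) = -104.694° → normalised to [0°, 360°): 255.306°.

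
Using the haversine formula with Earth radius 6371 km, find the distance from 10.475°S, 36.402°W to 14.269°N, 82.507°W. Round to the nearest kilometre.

Δλ = -82.507 − -36.402 = -46.105°.
Δφ = 14.269 − -10.475 = 24.744°.
a = sin²(Δφ/2) + cos φ₁ · cos φ₂ · sin²(Δλ/2) = 0.192030.
c = 2·atan2(√a, √(1−a)) = 0.90722 rad → d = 6371·c ≈ 5779.89 km.

5780 km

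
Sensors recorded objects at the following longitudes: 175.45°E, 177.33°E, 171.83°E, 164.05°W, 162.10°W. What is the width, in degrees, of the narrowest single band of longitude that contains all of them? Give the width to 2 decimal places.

26.07°

Sort the longitudes: -164.05°, -162.10°, +171.83°, +175.45°, +177.33°.
Eastward gaps between consecutive values (wrapping around): 1.95°, 333.93°, 3.62°, 1.88°, 18.62°.
Largest gap = 333.93° ⇒ minimal covering band is its complement: 360° − 333.93° = 26.07°.
Band runs from +171.83° eastward to -162.10°, crossing the antimeridian.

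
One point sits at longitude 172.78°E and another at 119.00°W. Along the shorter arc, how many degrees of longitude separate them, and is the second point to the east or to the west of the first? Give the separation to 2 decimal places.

Raw difference: -119.00 − 172.78 = -291.78°.
Normalise into (−180°, 180°]: -291.78° + 360° = 68.22°.
Positive ⇒ the second point lies to the east; separation 68.22°.

68.22° east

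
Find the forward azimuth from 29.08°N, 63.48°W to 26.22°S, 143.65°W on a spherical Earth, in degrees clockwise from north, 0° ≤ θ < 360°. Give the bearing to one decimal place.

242.5°

Δλ = -143.65 − -63.48 = -80.17°.
θ = atan2( sin Δλ · cos φ₂ , cos φ₁ · sin φ₂ − sin φ₁ · cos φ₂ · cos Δλ )
  = atan2(-0.88393, -0.46056) = -117.521° → normalised to [0°, 360°): 242.479°.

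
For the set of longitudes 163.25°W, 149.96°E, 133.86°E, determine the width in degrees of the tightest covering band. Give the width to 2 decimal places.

62.89°

Sort the longitudes: -163.25°, +133.86°, +149.96°.
Eastward gaps between consecutive values (wrapping around): 297.11°, 16.10°, 46.79°.
Largest gap = 297.11° ⇒ minimal covering band is its complement: 360° − 297.11° = 62.89°.
Band runs from +133.86° eastward to -163.25°, crossing the antimeridian.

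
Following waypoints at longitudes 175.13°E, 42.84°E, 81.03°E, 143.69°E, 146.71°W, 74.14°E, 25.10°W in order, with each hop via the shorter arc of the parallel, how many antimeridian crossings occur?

Leg 1: +175.13° → +42.84°, shortest Δλ = -132.29° (west) — does not cross 180°.
Leg 2: +42.84° → +81.03°, shortest Δλ = 38.19° (east) — does not cross 180°.
Leg 3: +81.03° → +143.69°, shortest Δλ = 62.66° (east) — does not cross 180°.
Leg 4: +143.69° → -146.71°, shortest Δλ = 69.6° (east) — crosses 180°.
Leg 5: -146.71° → +74.14°, shortest Δλ = -139.15° (west) — crosses 180°.
Leg 6: +74.14° → -25.10°, shortest Δλ = -99.24° (west) — does not cross 180°.
Total crossings: 2.

2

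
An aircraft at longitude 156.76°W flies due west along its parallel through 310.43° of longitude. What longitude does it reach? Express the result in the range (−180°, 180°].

107.19°W

Start at -156.76°; shift −310.43° → -467.19°.
-467.19° lies outside (−180°, 180°]; add 360° → -107.19°.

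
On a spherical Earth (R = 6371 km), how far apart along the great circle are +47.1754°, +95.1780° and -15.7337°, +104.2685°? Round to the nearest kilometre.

7054 km

Δλ = 104.2685 − 95.1780 = 9.0905°.
Δφ = -15.7337 − 47.1754 = -62.9091°.
a = sin²(Δφ/2) + cos φ₁ · cos φ₂ · sin²(Δλ/2) = 0.276407.
c = 2·atan2(√a, √(1−a)) = 1.10718 rad → d = 6371·c ≈ 7053.84 km.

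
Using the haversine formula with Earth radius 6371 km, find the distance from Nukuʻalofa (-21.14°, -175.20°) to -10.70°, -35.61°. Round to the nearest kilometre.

14357 km

Δλ = -35.61 − -175.20 = 139.59°.
Δφ = -10.70 − -21.14 = 10.44°.
a = sin²(Δφ/2) + cos φ₁ · cos φ₂ · sin²(Δλ/2) = 0.815437.
c = 2·atan2(√a, √(1−a)) = 2.25348 rad → d = 6371·c ≈ 14356.90 km.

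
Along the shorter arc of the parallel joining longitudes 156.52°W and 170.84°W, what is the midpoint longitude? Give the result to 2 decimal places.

Signed shortest Δλ from -156.52° to -170.84° is -14.32°.
Midpoint longitude = -156.52° + (-14.32°)/2 = -156.52° − 7.16° = -163.68°.

163.68°W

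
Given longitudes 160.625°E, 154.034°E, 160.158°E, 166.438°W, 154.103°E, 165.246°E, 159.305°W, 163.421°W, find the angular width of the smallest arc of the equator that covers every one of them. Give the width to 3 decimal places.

Sort the longitudes: -166.438°, -163.421°, -159.305°, +154.034°, +154.103°, +160.158°, +160.625°, +165.246°.
Eastward gaps between consecutive values (wrapping around): 3.017°, 4.116°, 313.339°, 0.069°, 6.055°, 0.467°, 4.621°, 28.316°.
Largest gap = 313.339° ⇒ minimal covering band is its complement: 360° − 313.339° = 46.661°.
Band runs from +154.034° eastward to -159.305°, crossing the antimeridian.

46.661°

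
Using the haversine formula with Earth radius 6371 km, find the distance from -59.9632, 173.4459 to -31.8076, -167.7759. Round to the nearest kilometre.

Δλ = -167.7759 − 173.4459 = -341.2218°; wrapped into (−180°, 180°]: 18.7782°.
Δφ = -31.8076 − -59.9632 = 28.1556°.
a = sin²(Δφ/2) + cos φ₁ · cos φ₂ · sin²(Δλ/2) = 0.070487.
c = 2·atan2(√a, √(1−a)) = 0.53743 rad → d = 6371·c ≈ 3423.97 km.

3424 km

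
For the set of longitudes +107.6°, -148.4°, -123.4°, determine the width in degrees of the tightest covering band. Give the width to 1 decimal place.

Sort the longitudes: -148.4°, -123.4°, +107.6°.
Eastward gaps between consecutive values (wrapping around): 25.0°, 231.0°, 104.0°.
Largest gap = 231.0° ⇒ minimal covering band is its complement: 360° − 231.0° = 129.0°.
Band runs from +107.6° eastward to -123.4°, crossing the antimeridian.

129.0°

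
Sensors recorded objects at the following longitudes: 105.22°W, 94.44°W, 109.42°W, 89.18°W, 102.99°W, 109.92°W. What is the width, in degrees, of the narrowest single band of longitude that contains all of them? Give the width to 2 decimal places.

20.74°

Sort the longitudes: -109.92°, -109.42°, -105.22°, -102.99°, -94.44°, -89.18°.
Eastward gaps between consecutive values (wrapping around): 0.50°, 4.20°, 2.23°, 8.55°, 5.26°, 339.26°.
Largest gap = 339.26° ⇒ minimal covering band is its complement: 360° − 339.26° = 20.74°.
Band runs from -109.92° eastward to -89.18°.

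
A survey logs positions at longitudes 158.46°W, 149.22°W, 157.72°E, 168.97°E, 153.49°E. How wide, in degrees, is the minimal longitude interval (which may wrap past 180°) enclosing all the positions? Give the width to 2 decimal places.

Sort the longitudes: -158.46°, -149.22°, +153.49°, +157.72°, +168.97°.
Eastward gaps between consecutive values (wrapping around): 9.24°, 302.71°, 4.23°, 11.25°, 32.57°.
Largest gap = 302.71° ⇒ minimal covering band is its complement: 360° − 302.71° = 57.29°.
Band runs from +153.49° eastward to -149.22°, crossing the antimeridian.

57.29°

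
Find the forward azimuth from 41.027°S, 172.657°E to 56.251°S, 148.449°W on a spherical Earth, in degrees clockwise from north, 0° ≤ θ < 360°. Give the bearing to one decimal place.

Δλ = -148.449 − 172.657 = -321.106°; wrapped into (−180°, 180°]: 38.894°.
θ = atan2( sin Δλ · cos φ₂ , cos φ₁ · sin φ₂ − sin φ₁ · cos φ₂ · cos Δλ )
  = atan2(0.34882, -0.34344) = 134.554° → normalised to [0°, 360°): 134.554°.

134.6°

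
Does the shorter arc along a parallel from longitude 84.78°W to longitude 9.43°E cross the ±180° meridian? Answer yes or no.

Signed shortest Δλ = ((9.43 − -84.78 + 180) mod 360) − 180 = 94.21°.
Going east by 94.21° from -84.78° reaches +9.43° without touching 180°.

No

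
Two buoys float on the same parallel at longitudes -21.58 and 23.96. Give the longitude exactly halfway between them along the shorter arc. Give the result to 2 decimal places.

Signed shortest Δλ from -21.58° to +23.96° is +45.54°.
Midpoint longitude = -21.58° + (+45.54°)/2 = -21.58° + 22.77° = +1.19°.

+1.19°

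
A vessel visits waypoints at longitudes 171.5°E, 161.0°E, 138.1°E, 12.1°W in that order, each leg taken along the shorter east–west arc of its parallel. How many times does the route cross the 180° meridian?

0

Leg 1: +171.5° → +161.0°, shortest Δλ = -10.5° (west) — does not cross 180°.
Leg 2: +161.0° → +138.1°, shortest Δλ = -22.9° (west) — does not cross 180°.
Leg 3: +138.1° → -12.1°, shortest Δλ = -150.2° (west) — does not cross 180°.
Total crossings: 0.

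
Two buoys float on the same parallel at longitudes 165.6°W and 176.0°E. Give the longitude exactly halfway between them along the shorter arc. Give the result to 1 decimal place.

Signed shortest Δλ from -165.6° to +176.0° is -18.4°.
Midpoint longitude = -165.6° + (-18.4°)/2 = -165.6° − 9.2° = -174.8°.
(The naïve average (-165.6 + +176.0)/2 = 5.2° is on the wrong side of the globe.)

174.8°W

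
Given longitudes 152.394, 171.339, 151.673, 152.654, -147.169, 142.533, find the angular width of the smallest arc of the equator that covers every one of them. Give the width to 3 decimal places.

Sort the longitudes: -147.169°, +142.533°, +151.673°, +152.394°, +152.654°, +171.339°.
Eastward gaps between consecutive values (wrapping around): 289.702°, 9.140°, 0.721°, 0.260°, 18.685°, 41.492°.
Largest gap = 289.702° ⇒ minimal covering band is its complement: 360° − 289.702° = 70.298°.
Band runs from +142.533° eastward to -147.169°, crossing the antimeridian.

70.298°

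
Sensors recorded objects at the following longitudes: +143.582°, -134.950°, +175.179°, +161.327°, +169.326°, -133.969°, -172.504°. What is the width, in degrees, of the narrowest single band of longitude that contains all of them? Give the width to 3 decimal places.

82.449°

Sort the longitudes: -172.504°, -134.950°, -133.969°, +143.582°, +161.327°, +169.326°, +175.179°.
Eastward gaps between consecutive values (wrapping around): 37.554°, 0.981°, 277.551°, 17.745°, 7.999°, 5.853°, 12.317°.
Largest gap = 277.551° ⇒ minimal covering band is its complement: 360° − 277.551° = 82.449°.
Band runs from +143.582° eastward to -133.969°, crossing the antimeridian.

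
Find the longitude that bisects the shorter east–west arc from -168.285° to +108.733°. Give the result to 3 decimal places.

+150.224°

Signed shortest Δλ from -168.285° to +108.733° is -82.982°.
Midpoint longitude = -168.285° + (-82.982°)/2 = -168.285° − 41.491° = -209.776°.
Normalise into (−180°, 180°]: +150.224°.
(The naïve average (-168.285 + +108.733)/2 = -29.776° is on the wrong side of the globe.)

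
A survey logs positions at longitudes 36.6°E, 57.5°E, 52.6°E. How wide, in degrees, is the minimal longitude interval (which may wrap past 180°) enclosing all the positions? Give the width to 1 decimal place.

Sort the longitudes: +36.6°, +52.6°, +57.5°.
Eastward gaps between consecutive values (wrapping around): 16.0°, 4.9°, 339.1°.
Largest gap = 339.1° ⇒ minimal covering band is its complement: 360° − 339.1° = 20.9°.
Band runs from +36.6° eastward to +57.5°.

20.9°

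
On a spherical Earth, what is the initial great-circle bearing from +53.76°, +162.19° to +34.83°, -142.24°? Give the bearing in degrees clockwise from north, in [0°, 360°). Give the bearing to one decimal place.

93.1°

Δλ = -142.24 − 162.19 = -304.43°; wrapped into (−180°, 180°]: 55.57°.
θ = atan2( sin Δλ · cos φ₂ , cos φ₁ · sin φ₂ − sin φ₁ · cos φ₂ · cos Δλ )
  = atan2(0.67705, -0.03668) = 93.101° → normalised to [0°, 360°): 93.101°.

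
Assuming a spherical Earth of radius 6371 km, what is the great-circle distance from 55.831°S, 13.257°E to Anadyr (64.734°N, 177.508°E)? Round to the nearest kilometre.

Δλ = 177.508 − 13.257 = 164.251°.
Δφ = 64.734 − -55.831 = 120.565°.
a = sin²(Δφ/2) + cos φ₁ · cos φ₂ · sin²(Δλ/2) = 0.989476.
c = 2·atan2(√a, √(1−a)) = 2.93606 rad → d = 6371·c ≈ 18705.65 km.

18706 km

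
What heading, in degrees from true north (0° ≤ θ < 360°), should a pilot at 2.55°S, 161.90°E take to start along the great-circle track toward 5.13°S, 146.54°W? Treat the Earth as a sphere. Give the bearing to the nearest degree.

Δλ = -146.54 − 161.90 = -308.44°; wrapped into (−180°, 180°]: 51.56°.
θ = atan2( sin Δλ · cos φ₂ , cos φ₁ · sin φ₂ − sin φ₁ · cos φ₂ · cos Δλ )
  = atan2(0.78012, -0.06178) = 94.528° → normalised to [0°, 360°): 94.528°.

95°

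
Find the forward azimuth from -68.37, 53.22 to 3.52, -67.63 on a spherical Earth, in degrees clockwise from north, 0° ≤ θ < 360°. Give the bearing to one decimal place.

242.1°

Δλ = -67.63 − 53.22 = -120.85°.
θ = atan2( sin Δλ · cos φ₂ , cos φ₁ · sin φ₂ − sin φ₁ · cos φ₂ · cos Δλ )
  = atan2(-0.85689, -0.45315) = -117.871° → normalised to [0°, 360°): 242.129°.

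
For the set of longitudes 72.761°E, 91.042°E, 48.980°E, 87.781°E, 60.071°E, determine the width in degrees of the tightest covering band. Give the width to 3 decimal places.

42.062°

Sort the longitudes: +48.980°, +60.071°, +72.761°, +87.781°, +91.042°.
Eastward gaps between consecutive values (wrapping around): 11.091°, 12.690°, 15.020°, 3.261°, 317.938°.
Largest gap = 317.938° ⇒ minimal covering band is its complement: 360° − 317.938° = 42.062°.
Band runs from +48.980° eastward to +91.042°.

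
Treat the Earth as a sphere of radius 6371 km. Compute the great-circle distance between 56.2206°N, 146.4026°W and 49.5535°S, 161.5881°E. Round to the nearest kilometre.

Δλ = 161.5881 − -146.4026 = 307.9907°; wrapped into (−180°, 180°]: -52.0093°.
Δφ = -49.5535 − 56.2206 = -105.7741°.
a = sin²(Δφ/2) + cos φ₁ · cos φ₂ · sin²(Δλ/2) = 0.705260.
c = 2·atan2(√a, √(1−a)) = 1.99382 rad → d = 6371·c ≈ 12702.64 km.

12703 km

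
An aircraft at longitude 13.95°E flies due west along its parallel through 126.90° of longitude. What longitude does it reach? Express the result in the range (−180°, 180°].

Start at +13.95°; shift −126.90° → -112.95°.
-112.95° already lies in (−180°, 180°].

112.95°W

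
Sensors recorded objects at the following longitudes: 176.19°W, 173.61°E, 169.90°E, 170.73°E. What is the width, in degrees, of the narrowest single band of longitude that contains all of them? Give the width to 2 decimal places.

Sort the longitudes: -176.19°, +169.90°, +170.73°, +173.61°.
Eastward gaps between consecutive values (wrapping around): 346.09°, 0.83°, 2.88°, 10.20°.
Largest gap = 346.09° ⇒ minimal covering band is its complement: 360° − 346.09° = 13.91°.
Band runs from +169.90° eastward to -176.19°, crossing the antimeridian.

13.91°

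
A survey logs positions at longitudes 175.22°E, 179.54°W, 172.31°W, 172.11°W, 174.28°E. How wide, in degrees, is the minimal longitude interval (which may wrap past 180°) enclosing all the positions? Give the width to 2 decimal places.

13.61°

Sort the longitudes: -179.54°, -172.31°, -172.11°, +174.28°, +175.22°.
Eastward gaps between consecutive values (wrapping around): 7.23°, 0.20°, 346.39°, 0.94°, 5.24°.
Largest gap = 346.39° ⇒ minimal covering band is its complement: 360° − 346.39° = 13.61°.
Band runs from +174.28° eastward to -172.11°, crossing the antimeridian.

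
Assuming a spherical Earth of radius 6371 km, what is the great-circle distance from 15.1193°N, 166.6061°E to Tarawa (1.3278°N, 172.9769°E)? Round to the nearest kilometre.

1685 km

Δλ = 172.9769 − 166.6061 = 6.3708°.
Δφ = 1.3278 − 15.1193 = -13.7915°.
a = sin²(Δφ/2) + cos φ₁ · cos φ₂ · sin²(Δλ/2) = 0.017395.
c = 2·atan2(√a, √(1−a)) = 0.26455 rad → d = 6371·c ≈ 1685.46 km.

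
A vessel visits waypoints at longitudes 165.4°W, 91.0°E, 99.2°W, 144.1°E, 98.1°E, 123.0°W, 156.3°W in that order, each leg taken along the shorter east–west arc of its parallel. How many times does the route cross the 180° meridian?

Leg 1: -165.4° → +91.0°, shortest Δλ = -103.6° (west) — crosses 180°.
Leg 2: +91.0° → -99.2°, shortest Δλ = 169.8° (east) — crosses 180°.
Leg 3: -99.2° → +144.1°, shortest Δλ = -116.7° (west) — crosses 180°.
Leg 4: +144.1° → +98.1°, shortest Δλ = -46.0° (west) — does not cross 180°.
Leg 5: +98.1° → -123.0°, shortest Δλ = 138.9° (east) — crosses 180°.
Leg 6: -123.0° → -156.3°, shortest Δλ = -33.3° (west) — does not cross 180°.
Total crossings: 4.

4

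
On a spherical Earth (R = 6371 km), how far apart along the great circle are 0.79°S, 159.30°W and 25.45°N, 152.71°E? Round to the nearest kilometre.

5921 km

Δλ = 152.71 − -159.30 = 312.01°; wrapped into (−180°, 180°]: -47.99°.
Δφ = 25.45 − -0.79 = 26.24°.
a = sin²(Δφ/2) + cos φ₁ · cos φ₂ · sin²(Δλ/2) = 0.200833.
c = 2·atan2(√a, √(1−a)) = 0.92938 rad → d = 6371·c ≈ 5921.06 km.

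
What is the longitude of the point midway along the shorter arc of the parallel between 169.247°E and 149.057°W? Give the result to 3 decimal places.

169.905°W

Signed shortest Δλ from +169.247° to -149.057° is +41.696°.
Midpoint longitude = +169.247° + (+41.696°)/2 = +169.247° + 20.848° = +190.095°.
Normalise into (−180°, 180°]: -169.905°.
(The naïve average (+169.247 + -149.057)/2 = 10.095° is on the wrong side of the globe.)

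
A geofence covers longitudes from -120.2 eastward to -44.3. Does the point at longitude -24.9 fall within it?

Band width going east from -120.2° to -44.3°: ((-44.3 − -120.2) mod 360) = 75.9°.
Offset of -24.9° east of the west edge: ((-24.9 − -120.2) mod 360) = 95.3°.
95.3° > 75.9° ⇒ outside.

No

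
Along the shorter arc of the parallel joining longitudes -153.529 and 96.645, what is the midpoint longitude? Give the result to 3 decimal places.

Signed shortest Δλ from -153.529° to +96.645° is -109.826°.
Midpoint longitude = -153.529° + (-109.826°)/2 = -153.529° − 54.913° = -208.442°.
Normalise into (−180°, 180°]: +151.558°.
(The naïve average (-153.529 + +96.645)/2 = -28.442° is on the wrong side of the globe.)

+151.558°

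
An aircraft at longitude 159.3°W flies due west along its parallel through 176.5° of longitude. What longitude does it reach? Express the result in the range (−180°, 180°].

Start at -159.3°; shift −176.5° → -335.8°.
-335.8° lies outside (−180°, 180°]; add 360° → +24.2°.

24.2°E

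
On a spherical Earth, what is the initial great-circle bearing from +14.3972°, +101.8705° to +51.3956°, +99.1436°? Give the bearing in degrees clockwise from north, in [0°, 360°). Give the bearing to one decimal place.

357.2°

Δλ = 99.1436 − 101.8705 = -2.7269°.
θ = atan2( sin Δλ · cos φ₂ , cos φ₁ · sin φ₂ − sin φ₁ · cos φ₂ · cos Δλ )
  = atan2(-0.02968, 0.60197) = -2.823° → normalised to [0°, 360°): 357.177°.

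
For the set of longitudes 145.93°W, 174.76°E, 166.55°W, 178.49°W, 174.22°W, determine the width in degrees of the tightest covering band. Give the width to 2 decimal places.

39.31°

Sort the longitudes: -178.49°, -174.22°, -166.55°, -145.93°, +174.76°.
Eastward gaps between consecutive values (wrapping around): 4.27°, 7.67°, 20.62°, 320.69°, 6.75°.
Largest gap = 320.69° ⇒ minimal covering band is its complement: 360° − 320.69° = 39.31°.
Band runs from +174.76° eastward to -145.93°, crossing the antimeridian.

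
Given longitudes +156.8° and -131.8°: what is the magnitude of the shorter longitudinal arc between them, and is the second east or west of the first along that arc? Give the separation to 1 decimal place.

Raw difference: -131.8 − 156.8 = -288.6°.
Normalise into (−180°, 180°]: -288.6° + 360° = 71.4°.
Positive ⇒ the second point lies to the east; separation 71.4°.

71.4° east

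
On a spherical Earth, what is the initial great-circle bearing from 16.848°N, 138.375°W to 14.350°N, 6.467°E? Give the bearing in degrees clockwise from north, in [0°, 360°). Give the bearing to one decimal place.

50.1°

Δλ = 6.467 − -138.375 = 144.842°.
θ = atan2( sin Δλ · cos φ₂ , cos φ₁ · sin φ₂ − sin φ₁ · cos φ₂ · cos Δλ )
  = atan2(0.55787, 0.46677) = 50.081° → normalised to [0°, 360°): 50.081°.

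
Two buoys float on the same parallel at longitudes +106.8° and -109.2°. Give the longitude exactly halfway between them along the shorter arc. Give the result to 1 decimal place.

Signed shortest Δλ from +106.8° to -109.2° is +144.0°.
Midpoint longitude = +106.8° + (+144.0°)/2 = +106.8° + 72.0° = +178.8°.
(The naïve average (+106.8 + -109.2)/2 = -1.2° is on the wrong side of the globe.)

+178.8°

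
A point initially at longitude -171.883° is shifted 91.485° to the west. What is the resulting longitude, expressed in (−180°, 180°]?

+96.632°

Start at -171.883°; shift −91.485° → -263.368°.
-263.368° lies outside (−180°, 180°]; add 360° → +96.632°.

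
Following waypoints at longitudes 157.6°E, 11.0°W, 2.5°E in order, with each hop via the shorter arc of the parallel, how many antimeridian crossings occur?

Leg 1: +157.6° → -11.0°, shortest Δλ = -168.6° (west) — does not cross 180°.
Leg 2: -11.0° → +2.5°, shortest Δλ = 13.5° (east) — does not cross 180°.
Total crossings: 0.

0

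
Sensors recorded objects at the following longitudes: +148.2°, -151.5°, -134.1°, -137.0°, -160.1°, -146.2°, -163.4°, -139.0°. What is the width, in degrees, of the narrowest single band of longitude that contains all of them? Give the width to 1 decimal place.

77.7°

Sort the longitudes: -163.4°, -160.1°, -151.5°, -146.2°, -139.0°, -137.0°, -134.1°, +148.2°.
Eastward gaps between consecutive values (wrapping around): 3.3°, 8.6°, 5.3°, 7.2°, 2.0°, 2.9°, 282.3°, 48.4°.
Largest gap = 282.3° ⇒ minimal covering band is its complement: 360° − 282.3° = 77.7°.
Band runs from +148.2° eastward to -134.1°, crossing the antimeridian.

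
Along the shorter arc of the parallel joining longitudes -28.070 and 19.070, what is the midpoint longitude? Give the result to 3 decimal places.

Signed shortest Δλ from -28.070° to +19.070° is +47.140°.
Midpoint longitude = -28.070° + (+47.140°)/2 = -28.070° + 23.570° = -4.500°.

-4.500°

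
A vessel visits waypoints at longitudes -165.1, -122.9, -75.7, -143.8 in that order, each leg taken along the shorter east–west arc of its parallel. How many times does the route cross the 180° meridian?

Leg 1: -165.1° → -122.9°, shortest Δλ = 42.2° (east) — does not cross 180°.
Leg 2: -122.9° → -75.7°, shortest Δλ = 47.2° (east) — does not cross 180°.
Leg 3: -75.7° → -143.8°, shortest Δλ = -68.1° (west) — does not cross 180°.
Total crossings: 0.

0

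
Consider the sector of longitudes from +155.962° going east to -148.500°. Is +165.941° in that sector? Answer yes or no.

Band width going east from +155.962° to -148.500°: ((-148.500 − 155.962) mod 360) = 55.538°.
Offset of +165.941° east of the west edge: ((165.941 − 155.962) mod 360) = 9.979°.
9.979° ≤ 55.538° ⇒ inside.

Yes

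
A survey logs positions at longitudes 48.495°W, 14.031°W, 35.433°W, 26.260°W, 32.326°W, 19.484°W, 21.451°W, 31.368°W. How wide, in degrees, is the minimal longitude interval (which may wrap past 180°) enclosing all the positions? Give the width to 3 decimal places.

Sort the longitudes: -48.495°, -35.433°, -32.326°, -31.368°, -26.260°, -21.451°, -19.484°, -14.031°.
Eastward gaps between consecutive values (wrapping around): 13.062°, 3.107°, 0.958°, 5.108°, 4.809°, 1.967°, 5.453°, 325.536°.
Largest gap = 325.536° ⇒ minimal covering band is its complement: 360° − 325.536° = 34.464°.
Band runs from -48.495° eastward to -14.031°.

34.464°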